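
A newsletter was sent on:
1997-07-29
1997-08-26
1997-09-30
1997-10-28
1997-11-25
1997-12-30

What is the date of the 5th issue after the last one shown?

Every date is a Tuesday; gaps 28, 35, 28, 28, 35 days.
Each is the last Tuesday of its month (at least one falls on the 29th or later, ruling out '4th Tuesday').
January 1998 ends with Tuesday 1998-01-27.
Last Tuesday of February 1998: 1998-02-24.
Last Tuesday of March 1998: 1998-03-31.
Last Tuesday of April 1998: 1998-04-28.
May 1998 ends with Tuesday 1998-05-26.

1998-05-26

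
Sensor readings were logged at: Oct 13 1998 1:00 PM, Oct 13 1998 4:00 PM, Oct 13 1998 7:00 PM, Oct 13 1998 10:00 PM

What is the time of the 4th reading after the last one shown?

Oct 14 1998 10:00 AM

The interval is a steady 3 hours (3, 3, 3).
Oct 13 1998 10:00 PM + 3 h = Oct 14 1998 1:00 AM.
Oct 14 1998 1:00 AM + 3 h = Oct 14 1998 4:00 AM.
Oct 14 1998 4:00 AM + 3 h = Oct 14 1998 7:00 AM.
Oct 14 1998 7:00 AM + 3 h = Oct 14 1998 10:00 AM.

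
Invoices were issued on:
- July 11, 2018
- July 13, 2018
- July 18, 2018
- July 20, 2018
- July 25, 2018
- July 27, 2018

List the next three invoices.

August 1, 2018; August 3, 2018; August 8, 2018

The gap pattern 2, 5, 2, 5, 2 repeats every 2 events.
These are the Wednesdays and Fridays of each week.
The following Wednesday is August 1, 2018.
Next Friday: August 3, 2018.
The following Wednesday is August 8, 2018.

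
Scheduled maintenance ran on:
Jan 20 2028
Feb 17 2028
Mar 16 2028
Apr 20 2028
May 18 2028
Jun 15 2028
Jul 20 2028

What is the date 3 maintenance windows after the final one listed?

These are Thursdays at 28- or 35-day spacing (28, 28, 35, 28, 28, 35).
The pattern: 3rd Thursday of the month.
3rd Thursday of August 2028: Aug 17 2028.
September 2028 — 3rd Thursday is Sep 21 2028.
October 2028 — 3rd Thursday is Oct 19 2028.

Oct 19 2028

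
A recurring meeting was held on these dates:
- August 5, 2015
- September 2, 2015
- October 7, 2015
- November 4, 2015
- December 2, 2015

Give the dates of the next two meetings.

January 6, 2016; February 3, 2016

All dates are Wednesdays, 28, 35, 28, 28 days apart.
Specifically, the 1st Wednesday of each month.
January 2016 — 1st Wednesday is January 6, 2016.
February 2016 — 1st Wednesday is February 3, 2016.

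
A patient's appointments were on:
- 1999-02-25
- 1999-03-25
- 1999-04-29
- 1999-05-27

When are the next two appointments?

All Thursdays; the gaps (28, 35, 28) vary with month length.
This is the last Thursday of each month.
Last Thursday of June 1999: 1999-06-24.
July 1999 ends with Thursday 1999-07-29.

1999-06-24, 1999-07-29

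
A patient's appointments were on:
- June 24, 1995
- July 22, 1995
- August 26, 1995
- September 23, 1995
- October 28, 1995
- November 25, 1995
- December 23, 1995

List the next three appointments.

January 27, 1996; February 24, 1996; March 23, 1996

All dates are Saturdays, 28, 35, 28, 35, 28, 28 days apart.
Specifically, the 4th Saturday of each month.
4th Saturday of January 1996: January 27, 1996.
4th Saturday of February 1996: February 24, 1996.
March 1996 — 4th Saturday is March 23, 1996.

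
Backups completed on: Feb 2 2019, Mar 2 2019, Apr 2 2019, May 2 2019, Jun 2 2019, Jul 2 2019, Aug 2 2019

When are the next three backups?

The day-of-month is always 2 (28, 31, 30, 31, 30, 31 days between events).
So this recurs on the 2nd of each month.
Next: September 2019 → Sep 2 2019.
Next: October 2019 → Oct 2 2019.
November 2019: Nov 2 2019.

Sep 2 2019, Oct 2 2019, Nov 2 2019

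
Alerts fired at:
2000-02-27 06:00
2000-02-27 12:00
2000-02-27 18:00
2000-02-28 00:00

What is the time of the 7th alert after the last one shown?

The interval is a steady 6 hours (6, 6, 6).
2000-02-28 00:00 + 6 h = 2000-02-28 06:00.
2000-02-28 06:00 + 6 h = 2000-02-28 12:00.
2000-02-28 12:00 + 6 h = 2000-02-28 18:00.
2000-02-28 18:00 + 6 h = 2000-02-29 00:00.
2000-02-29 00:00 + 6 h = 2000-02-29 06:00.
2000-02-29 06:00 + 6 h = 2000-02-29 12:00.
2000-02-29 12:00 + 6 h = 2000-02-29 18:00.

2000-02-29 18:00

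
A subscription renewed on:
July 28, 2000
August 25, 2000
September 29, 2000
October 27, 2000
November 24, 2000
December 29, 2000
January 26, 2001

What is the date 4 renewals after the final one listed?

All Fridays; the gaps (28, 35, 28, 28, 35, 28) vary with month length.
This is the last Friday of each month.
Last Friday of February 2001: February 23, 2001.
Last Friday of March 2001: March 30, 2001.
April 2001 ends with Friday April 27, 2001.
Last Friday of May 2001: May 25, 2001.

May 25, 2001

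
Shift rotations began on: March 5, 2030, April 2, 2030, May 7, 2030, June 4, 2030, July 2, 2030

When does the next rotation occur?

August 6, 2030

These are Tuesdays at 28- or 35-day spacing (28, 35, 28, 28).
The pattern: 1st Tuesday of the month.
1st Tuesday of August 2030: August 6, 2030.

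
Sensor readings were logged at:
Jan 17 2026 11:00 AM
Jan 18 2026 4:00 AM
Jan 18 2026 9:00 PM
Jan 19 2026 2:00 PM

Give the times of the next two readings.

Jan 20 2026 7:00 AM, Jan 21 2026 12:00 AM

Spacing: 17, 17, 17 h — constant 17 h.
Jan 19 2026 2:00 PM + 17 h = Jan 20 2026 7:00 AM.
Jan 20 2026 7:00 AM + 17 h = Jan 21 2026 12:00 AM.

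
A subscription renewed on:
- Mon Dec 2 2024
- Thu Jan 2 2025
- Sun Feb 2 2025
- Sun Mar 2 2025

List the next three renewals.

Wed Apr 2 2025, Fri May 2 2025, Mon Jun 2 2025

Each date is the 2nd; the gaps (31, 31, 28) track the month lengths.
The rule is the 2nd of each month.
April 2025: Wed Apr 2 2025.
Next: May 2025 → Fri May 2 2025.
June 2025: Mon Jun 2 2025.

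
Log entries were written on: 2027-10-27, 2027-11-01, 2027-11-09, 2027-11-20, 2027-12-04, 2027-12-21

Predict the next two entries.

2028-01-10, 2028-02-02

Gaps: 5, 8, 11, 14, 17 days — each gap is 3 larger than the previous one.
Next gap: 20 days. 2027-12-21 + 20 days = 2028-01-10.
Next gap: 23 days. 2028-01-10 + 23 days = 2028-02-02.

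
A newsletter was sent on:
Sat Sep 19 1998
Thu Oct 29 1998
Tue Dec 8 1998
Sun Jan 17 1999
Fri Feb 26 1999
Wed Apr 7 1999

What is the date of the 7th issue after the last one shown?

Every event comes 40 days after the last (40, 40, 40, 40, 40).
Wed Apr 7 1999 + 40 days = Mon May 17 1999.
Mon May 17 1999 + 40 days = Sat Jun 26 1999.
Sat Jun 26 1999 + 40 days = Thu Aug 5 1999.
Thu Aug 5 1999 + 40 days = Tue Sep 14 1999.
Tue Sep 14 1999 + 40 days = Sun Oct 24 1999.
Sun Oct 24 1999 + 40 days = Fri Dec 3 1999.
Fri Dec 3 1999 + 40 days = Wed Jan 12 2000.

Wed Jan 12 2000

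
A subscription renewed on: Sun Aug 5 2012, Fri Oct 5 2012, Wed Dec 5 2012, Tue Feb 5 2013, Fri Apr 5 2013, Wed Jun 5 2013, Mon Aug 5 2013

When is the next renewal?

Each date is the 5th; the gaps (61, 61, 62, 59, 61, 61) track the month lengths.
The rule is the 5th of every 2 months.
Next: October 2013 → Sat Oct 5 2013.

Sat Oct 5 2013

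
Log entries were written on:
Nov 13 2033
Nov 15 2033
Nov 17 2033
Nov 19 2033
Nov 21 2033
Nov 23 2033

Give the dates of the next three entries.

Nov 25 2033, Nov 27 2033, Nov 29 2033

Gaps between consecutive events: 2, 2, 2, 2, 2 days — a constant 2-day interval.
Nov 23 2033 + 2 days = Nov 25 2033.
Nov 25 2033 + 2 days = Nov 27 2033.
Nov 27 2033 + 2 days = Nov 29 2033.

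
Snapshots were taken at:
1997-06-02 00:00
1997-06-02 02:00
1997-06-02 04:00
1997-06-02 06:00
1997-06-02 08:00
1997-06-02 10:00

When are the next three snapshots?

1997-06-02 12:00, 1997-06-02 14:00, 1997-06-02 16:00

Spacing: 2, 2, 2, 2, 2 h — constant 2 h.
1997-06-02 10:00 + 2 h = 1997-06-02 12:00.
1997-06-02 12:00 + 2 h = 1997-06-02 14:00.
1997-06-02 14:00 + 2 h = 1997-06-02 16:00.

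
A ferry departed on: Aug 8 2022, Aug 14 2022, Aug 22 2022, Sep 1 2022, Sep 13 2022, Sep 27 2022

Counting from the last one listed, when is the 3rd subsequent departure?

The spacing grows by 2 each time: 6, 8, 10, 12, 14 days.
Next gap: 16 days. Sep 27 2022 + 16 days = Oct 13 2022.
Next gap: 18 days. Oct 13 2022 + 18 days = Oct 31 2022.
Next gap: 20 days. Oct 31 2022 + 20 days = Nov 20 2022.

Nov 20 2022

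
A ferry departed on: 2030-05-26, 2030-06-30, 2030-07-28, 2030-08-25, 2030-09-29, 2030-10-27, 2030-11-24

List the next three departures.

2030-12-29, 2031-01-26, 2031-02-23

Every date is a Sunday; gaps 35, 28, 28, 35, 28, 28 days.
Each is the last Sunday of its month (at least one falls on the 29th or later, ruling out '4th Sunday').
December 2030 ends with Sunday 2030-12-29.
January 2031 ends with Sunday 2031-01-26.
Last Sunday of February 2031: 2031-02-23.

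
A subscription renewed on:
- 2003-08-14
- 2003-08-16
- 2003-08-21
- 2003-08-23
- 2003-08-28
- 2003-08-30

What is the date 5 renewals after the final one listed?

The gap pattern 2, 5, 2, 5, 2 repeats every 2 events.
These are the Thursdays and Saturdays of each week.
The following Thursday is 2003-09-04.
The following Saturday is 2003-09-06.
The following Thursday is 2003-09-11.
Next Saturday: 2003-09-13.
The following Thursday is 2003-09-18.

2003-09-18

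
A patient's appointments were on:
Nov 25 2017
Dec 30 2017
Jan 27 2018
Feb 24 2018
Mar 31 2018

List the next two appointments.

These are Saturdays with 35, 28, 28, 35-day gaps.
Each is the final Saturday of its month — Dec 30 2017 is past the 28th, so '4th Saturday' doesn't fit.
Last Saturday of April 2018: Apr 28 2018.
Last Saturday of May 2018: May 26 2018.

Apr 28 2018, May 26 2018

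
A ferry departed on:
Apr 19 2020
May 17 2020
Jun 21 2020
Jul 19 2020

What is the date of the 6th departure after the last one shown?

All dates are Sundays, 28, 35, 28 days apart.
Specifically, the 3rd Sunday of each month.
3rd Sunday of August 2020: Aug 16 2020.
September 2020 — 3rd Sunday is Sep 20 2020.
October 2020 — 3rd Sunday is Oct 18 2020.
November 2020 — 3rd Sunday is Nov 15 2020.
3rd Sunday of December 2020: Dec 20 2020.
January 2021 — 3rd Sunday is Jan 17 2021.

Jan 17 2021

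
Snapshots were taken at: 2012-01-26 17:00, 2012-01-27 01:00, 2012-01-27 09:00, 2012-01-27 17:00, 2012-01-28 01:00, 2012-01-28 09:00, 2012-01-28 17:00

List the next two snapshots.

The interval is a steady 8 hours (8, 8, 8, 8, 8, 8).
2012-01-28 17:00 + 8 h = 2012-01-29 01:00.
2012-01-29 01:00 + 8 h = 2012-01-29 09:00.

2012-01-29 01:00, 2012-01-29 09:00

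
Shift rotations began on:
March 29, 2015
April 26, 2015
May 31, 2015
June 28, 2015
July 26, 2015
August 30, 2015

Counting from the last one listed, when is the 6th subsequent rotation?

February 28, 2016

All Sundays; the gaps (28, 35, 28, 28, 35) vary with month length.
This is the last Sunday of each month.
September 2015 ends with Sunday September 27, 2015.
Last Sunday of October 2015: October 25, 2015.
Last Sunday of November 2015: November 29, 2015.
Last Sunday of December 2015: December 27, 2015.
Last Sunday of January 2016: January 31, 2016.
Last Sunday of February 2016: February 28, 2016.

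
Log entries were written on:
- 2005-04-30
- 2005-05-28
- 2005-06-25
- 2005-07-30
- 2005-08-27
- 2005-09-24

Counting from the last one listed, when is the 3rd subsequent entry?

2005-12-31

Every date is a Saturday; gaps 28, 28, 35, 28, 28 days.
Each is the last Saturday of its month (at least one falls on the 29th or later, ruling out '4th Saturday').
Last Saturday of October 2005: 2005-10-29.
November 2005 ends with Saturday 2005-11-26.
December 2005 ends with Saturday 2005-12-31.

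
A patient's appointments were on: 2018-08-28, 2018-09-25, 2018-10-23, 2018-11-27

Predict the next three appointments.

2018-12-25, 2019-01-22, 2019-02-26

These are Tuesdays at 28- or 35-day spacing (28, 28, 35).
The pattern: 4th Tuesday of the month.
December 2018 — 4th Tuesday is 2018-12-25.
January 2019 — 4th Tuesday is 2019-01-22.
4th Tuesday of February 2019: 2019-02-26.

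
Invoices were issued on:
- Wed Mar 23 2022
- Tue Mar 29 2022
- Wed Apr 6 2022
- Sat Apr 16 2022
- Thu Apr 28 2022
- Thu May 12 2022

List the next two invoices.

Sat May 28 2022, Wed Jun 15 2022

The spacing grows by 2 each time: 6, 8, 10, 12, 14 days.
Next gap: 16 days. Thu May 12 2022 + 16 days = Sat May 28 2022.
Next gap: 18 days. Sat May 28 2022 + 18 days = Wed Jun 15 2022.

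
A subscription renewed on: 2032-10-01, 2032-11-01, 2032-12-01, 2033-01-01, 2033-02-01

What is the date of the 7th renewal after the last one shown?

The day-of-month is always 1 (31, 30, 31, 31 days between events).
So this recurs on the 1st of each month.
March 2033: 2033-03-01.
April 2033: 2033-04-01.
May 2033: 2033-05-01.
Next: June 2033 → 2033-06-01.
Next: July 2033 → 2033-07-01.
Next: August 2033 → 2033-08-01.
Next: September 2033 → 2033-09-01.

2033-09-01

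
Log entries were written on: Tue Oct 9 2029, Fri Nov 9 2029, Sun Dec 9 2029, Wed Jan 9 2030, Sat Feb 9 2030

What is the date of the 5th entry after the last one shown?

The day-of-month is always 9 (31, 30, 31, 31 days between events).
So this recurs on the 9th of each month.
Next: March 2030 → Sat Mar 9 2030.
April 2030: Tue Apr 9 2030.
May 2030: Thu May 9 2030.
June 2030: Sun Jun 9 2030.
July 2030: Tue Jul 9 2030.

Tue Jul 9 2030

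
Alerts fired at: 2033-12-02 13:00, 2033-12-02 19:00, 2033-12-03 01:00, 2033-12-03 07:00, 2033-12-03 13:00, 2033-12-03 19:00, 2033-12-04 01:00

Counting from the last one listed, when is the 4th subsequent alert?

Spacing: 6, 6, 6, 6, 6, 6 h — constant 6 h.
2033-12-04 01:00 + 6 h = 2033-12-04 07:00.
2033-12-04 07:00 + 6 h = 2033-12-04 13:00.
2033-12-04 13:00 + 6 h = 2033-12-04 19:00.
2033-12-04 19:00 + 6 h = 2033-12-05 01:00.

2033-12-05 01:00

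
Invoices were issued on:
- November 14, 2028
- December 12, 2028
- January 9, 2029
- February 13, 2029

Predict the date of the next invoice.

March 13, 2029

Gaps: 28, 28, 35 days — a mix of 28 and 35. Every date is a Tuesday.
Each is the 2nd Tuesday of its month.
March 2029 — 2nd Tuesday is March 13, 2029.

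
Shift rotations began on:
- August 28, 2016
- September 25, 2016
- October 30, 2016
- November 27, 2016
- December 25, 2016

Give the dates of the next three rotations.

January 29, 2017; February 26, 2017; March 26, 2017

These are Sundays with 28, 35, 28, 28-day gaps.
Each is the final Sunday of its month — October 30, 2016 is past the 28th, so '4th Sunday' doesn't fit.
Last Sunday of January 2017: January 29, 2017.
Last Sunday of February 2017: February 26, 2017.
March 2017 ends with Sunday March 26, 2017.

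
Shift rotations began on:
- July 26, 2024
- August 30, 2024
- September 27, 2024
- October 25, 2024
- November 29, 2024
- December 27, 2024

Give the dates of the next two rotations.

All Fridays; the gaps (35, 28, 28, 35, 28) vary with month length.
This is the last Friday of each month.
Last Friday of January 2025: January 31, 2025.
Last Friday of February 2025: February 28, 2025.

January 31, 2025; February 28, 2025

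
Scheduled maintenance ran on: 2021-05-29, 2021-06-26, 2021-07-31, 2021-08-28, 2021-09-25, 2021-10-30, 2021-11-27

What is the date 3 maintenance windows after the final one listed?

2022-02-26

All Saturdays; the gaps (28, 35, 28, 28, 35, 28) vary with month length.
This is the last Saturday of each month.
December 2021 ends with Saturday 2021-12-25.
Last Saturday of January 2022: 2022-01-29.
Last Saturday of February 2022: 2022-02-26.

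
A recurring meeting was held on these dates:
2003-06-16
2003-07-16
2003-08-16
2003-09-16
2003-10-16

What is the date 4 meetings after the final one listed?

The day-of-month is always 16 (30, 31, 31, 30 days between events).
So this recurs on the 16th of each month.
November 2003: 2003-11-16.
Next: December 2003 → 2003-12-16.
January 2004: 2004-01-16.
Next: February 2004 → 2004-02-16.

2004-02-16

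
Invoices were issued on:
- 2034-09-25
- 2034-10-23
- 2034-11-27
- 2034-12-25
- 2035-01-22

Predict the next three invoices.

All dates are Mondays, 28, 35, 28, 28 days apart.
Specifically, the 4th Monday of each month.
4th Monday of February 2035: 2035-02-26.
4th Monday of March 2035: 2035-03-26.
4th Monday of April 2035: 2035-04-23.

2035-02-26, 2035-03-26, 2035-04-23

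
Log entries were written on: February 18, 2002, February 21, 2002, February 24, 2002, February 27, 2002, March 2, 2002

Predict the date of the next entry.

March 5, 2002

Gaps between consecutive events: 3, 3, 3, 3 days — a constant 3-day interval.
March 2, 2002 + 3 days = March 5, 2002.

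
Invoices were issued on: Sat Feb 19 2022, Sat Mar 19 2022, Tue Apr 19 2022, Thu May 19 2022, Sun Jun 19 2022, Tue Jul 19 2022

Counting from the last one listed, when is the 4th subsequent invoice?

The day-of-month is always 19 (28, 31, 30, 31, 30 days between events).
So this recurs on the 19th of each month.
Next: August 2022 → Fri Aug 19 2022.
September 2022: Mon Sep 19 2022.
Next: October 2022 → Wed Oct 19 2022.
Next: November 2022 → Sat Nov 19 2022.

Sat Nov 19 2022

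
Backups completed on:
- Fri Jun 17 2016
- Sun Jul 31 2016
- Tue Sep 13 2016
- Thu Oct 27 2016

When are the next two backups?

Every event comes 44 days after the last (44, 44, 44).
Thu Oct 27 2016 + 44 days = Sat Dec 10 2016.
Sat Dec 10 2016 + 44 days = Mon Jan 23 2017.

Sat Dec 10 2016, Mon Jan 23 2017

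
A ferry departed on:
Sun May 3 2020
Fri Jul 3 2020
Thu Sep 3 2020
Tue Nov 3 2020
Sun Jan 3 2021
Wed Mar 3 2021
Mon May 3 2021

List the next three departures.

Sat Jul 3 2021, Fri Sep 3 2021, Wed Nov 3 2021

Gaps: 61, 62, 61, 61, 59, 61 days — not constant. Every event is on the 3rd of the month.
Pattern: the 3rd of every 2 months.
Next: July 2021 → Sat Jul 3 2021.
Next: September 2021 → Fri Sep 3 2021.
Next: November 2021 → Wed Nov 3 2021.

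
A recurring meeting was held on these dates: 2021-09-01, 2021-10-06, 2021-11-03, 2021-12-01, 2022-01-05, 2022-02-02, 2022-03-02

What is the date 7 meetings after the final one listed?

2022-10-05

All dates are Wednesdays, 35, 28, 28, 35, 28, 28 days apart.
Specifically, the 1st Wednesday of each month.
1st Wednesday of April 2022: 2022-04-06.
1st Wednesday of May 2022: 2022-05-04.
June 2022 — 1st Wednesday is 2022-06-01.
1st Wednesday of July 2022: 2022-07-06.
1st Wednesday of August 2022: 2022-08-03.
1st Wednesday of September 2022: 2022-09-07.
October 2022 — 1st Wednesday is 2022-10-05.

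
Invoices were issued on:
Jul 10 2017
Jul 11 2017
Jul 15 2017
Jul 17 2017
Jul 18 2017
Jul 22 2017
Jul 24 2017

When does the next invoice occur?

Jul 25 2017

Every event lands on a Monday or Tuesday or Saturday (gaps cycle 1, 4, 2, 1, 4, 2).
So the schedule is: every Monday, Tuesday and Saturday.
Next Tuesday: Jul 25 2017.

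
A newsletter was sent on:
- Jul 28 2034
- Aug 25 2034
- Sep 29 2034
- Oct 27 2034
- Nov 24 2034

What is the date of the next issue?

These are Fridays with 28, 35, 28, 28-day gaps.
Each is the final Friday of its month — Sep 29 2034 is past the 28th, so '4th Friday' doesn't fit.
Last Friday of December 2034: Dec 29 2034.

Dec 29 2034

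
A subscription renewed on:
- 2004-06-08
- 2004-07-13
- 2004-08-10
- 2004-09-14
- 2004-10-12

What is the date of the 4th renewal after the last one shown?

2005-02-08

Gaps: 35, 28, 35, 28 days — a mix of 28 and 35. Every date is a Tuesday.
Each is the 2nd Tuesday of its month.
2nd Tuesday of November 2004: 2004-11-09.
2nd Tuesday of December 2004: 2004-12-14.
January 2005 — 2nd Tuesday is 2005-01-11.
2nd Tuesday of February 2005: 2005-02-08.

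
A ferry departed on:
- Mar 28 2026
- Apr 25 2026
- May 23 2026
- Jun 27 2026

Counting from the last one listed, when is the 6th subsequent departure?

All dates are Saturdays, 28, 28, 35 days apart.
Specifically, the 4th Saturday of each month.
July 2026 — 4th Saturday is Jul 25 2026.
4th Saturday of August 2026: Aug 22 2026.
4th Saturday of September 2026: Sep 26 2026.
October 2026 — 4th Saturday is Oct 24 2026.
4th Saturday of November 2026: Nov 28 2026.
December 2026 — 4th Saturday is Dec 26 2026.

Dec 26 2026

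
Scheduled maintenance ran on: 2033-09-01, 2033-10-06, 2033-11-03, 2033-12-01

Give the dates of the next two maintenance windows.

2034-01-05, 2034-02-02

All dates are Thursdays, 35, 28, 28 days apart.
Specifically, the 1st Thursday of each month.
January 2034 — 1st Thursday is 2034-01-05.
1st Thursday of February 2034: 2034-02-02.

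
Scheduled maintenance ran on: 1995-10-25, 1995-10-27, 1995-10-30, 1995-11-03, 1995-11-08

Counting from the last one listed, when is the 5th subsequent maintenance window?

Gaps: 2, 3, 4, 5 days — each gap is 1 larger than the previous one.
Next gap: 6 days. 1995-11-08 + 6 days = 1995-11-14.
Next gap: 7 days. 1995-11-14 + 7 days = 1995-11-21.
Next gap: 8 days. 1995-11-21 + 8 days = 1995-11-29.
Next gap: 9 days. 1995-11-29 + 9 days = 1995-12-08.
Next gap: 10 days. 1995-12-08 + 10 days = 1995-12-18.

1995-12-18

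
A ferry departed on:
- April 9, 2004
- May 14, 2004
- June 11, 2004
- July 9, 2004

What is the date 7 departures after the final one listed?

February 11, 2005

These are Fridays at 28- or 35-day spacing (35, 28, 28).
The pattern: 2nd Friday of the month.
2nd Friday of August 2004: August 13, 2004.
September 2004 — 2nd Friday is September 10, 2004.
October 2004 — 2nd Friday is October 8, 2004.
2nd Friday of November 2004: November 12, 2004.
2nd Friday of December 2004: December 10, 2004.
January 2005 — 2nd Friday is January 14, 2005.
2nd Friday of February 2005: February 11, 2005.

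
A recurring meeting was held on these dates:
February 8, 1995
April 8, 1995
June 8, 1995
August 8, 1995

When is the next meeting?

Each date is the 8th; the gaps (59, 61, 61) track the month lengths.
The rule is the 8th of every 2 months.
October 1995: October 8, 1995.

October 8, 1995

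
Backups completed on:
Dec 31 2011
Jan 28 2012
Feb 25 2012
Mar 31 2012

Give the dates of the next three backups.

All Saturdays; the gaps (28, 28, 35) vary with month length.
This is the last Saturday of each month.
Last Saturday of April 2012: Apr 28 2012.
Last Saturday of May 2012: May 26 2012.
June 2012 ends with Saturday Jun 30 2012.

Apr 28 2012, May 26 2012, Jun 30 2012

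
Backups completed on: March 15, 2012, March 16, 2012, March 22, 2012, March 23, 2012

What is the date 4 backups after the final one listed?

The gap pattern 1, 6, 1 repeats every 2 events.
These are the Thursdays and Fridays of each week.
Next Thursday: March 29, 2012.
Next Friday: March 30, 2012.
The following Thursday is April 5, 2012.
The following Friday is April 6, 2012.

April 6, 2012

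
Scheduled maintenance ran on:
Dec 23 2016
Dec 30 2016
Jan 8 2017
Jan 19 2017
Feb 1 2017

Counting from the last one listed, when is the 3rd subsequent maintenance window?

Mar 24 2017

The spacing grows by 2 each time: 7, 9, 11, 13 days.
Next gap: 15 days. Feb 1 2017 + 15 days = Feb 16 2017.
Next gap: 17 days. Feb 16 2017 + 17 days = Mar 5 2017.
Next gap: 19 days. Mar 5 2017 + 19 days = Mar 24 2017.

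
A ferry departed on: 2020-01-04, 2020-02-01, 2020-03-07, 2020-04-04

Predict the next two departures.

Gaps: 28, 35, 28 days — a mix of 28 and 35. Every date is a Saturday.
Each is the 1st Saturday of its month.
May 2020 — 1st Saturday is 2020-05-02.
1st Saturday of June 2020: 2020-06-06.

2020-05-02, 2020-06-06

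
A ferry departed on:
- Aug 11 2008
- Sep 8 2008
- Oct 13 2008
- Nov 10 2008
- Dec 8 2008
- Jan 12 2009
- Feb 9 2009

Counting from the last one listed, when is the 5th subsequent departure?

All dates are Mondays, 28, 35, 28, 28, 35, 28 days apart.
Specifically, the 2nd Monday of each month.
2nd Monday of March 2009: Mar 9 2009.
April 2009 — 2nd Monday is Apr 13 2009.
May 2009 — 2nd Monday is May 11 2009.
2nd Monday of June 2009: Jun 8 2009.
July 2009 — 2nd Monday is Jul 13 2009.

Jul 13 2009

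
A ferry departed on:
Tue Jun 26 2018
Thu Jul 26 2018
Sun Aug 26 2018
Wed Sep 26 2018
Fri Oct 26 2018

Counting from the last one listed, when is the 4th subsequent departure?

Each date is the 26th; the gaps (30, 31, 31, 30) track the month lengths.
The rule is the 26th of each month.
Next: November 2018 → Mon Nov 26 2018.
Next: December 2018 → Wed Dec 26 2018.
Next: January 2019 → Sat Jan 26 2019.
February 2019: Tue Feb 26 2019.

Tue Feb 26 2019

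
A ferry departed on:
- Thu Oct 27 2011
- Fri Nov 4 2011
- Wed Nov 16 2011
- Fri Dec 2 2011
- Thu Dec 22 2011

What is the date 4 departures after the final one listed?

The spacing grows by 4 each time: 8, 12, 16, 20 days.
Next gap: 24 days. Thu Dec 22 2011 + 24 days = Sun Jan 15 2012.
Next gap: 28 days. Sun Jan 15 2012 + 28 days = Sun Feb 12 2012.
Next gap: 32 days. Sun Feb 12 2012 + 32 days = Thu Mar 15 2012.
Next gap: 36 days. Thu Mar 15 2012 + 36 days = Fri Apr 20 2012.

Fri Apr 20 2012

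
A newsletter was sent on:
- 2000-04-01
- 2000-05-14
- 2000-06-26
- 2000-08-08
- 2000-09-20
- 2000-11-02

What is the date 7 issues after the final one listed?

Gaps between consecutive events: 43, 43, 43, 43, 43 days — a constant 43-day interval.
2000-11-02 + 43 days = 2000-12-15.
2000-12-15 + 43 days = 2001-01-27.
2001-01-27 + 43 days = 2001-03-11.
2001-03-11 + 43 days = 2001-04-23.
2001-04-23 + 43 days = 2001-06-05.
2001-06-05 + 43 days = 2001-07-18.
2001-07-18 + 43 days = 2001-08-30.

2001-08-30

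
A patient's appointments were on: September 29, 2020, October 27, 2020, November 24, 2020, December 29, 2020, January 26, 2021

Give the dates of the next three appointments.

February 23, 2021; March 30, 2021; April 27, 2021

All Tuesdays; the gaps (28, 28, 35, 28) vary with month length.
This is the last Tuesday of each month.
Last Tuesday of February 2021: February 23, 2021.
Last Tuesday of March 2021: March 30, 2021.
April 2021 ends with Tuesday April 27, 2021.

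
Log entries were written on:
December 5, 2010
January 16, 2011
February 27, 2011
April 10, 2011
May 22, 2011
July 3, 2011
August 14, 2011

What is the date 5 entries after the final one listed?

Every event comes 42 days after the last (42, 42, 42, 42, 42, 42).
August 14, 2011 + 42 days = September 25, 2011.
September 25, 2011 + 42 days = November 6, 2011.
November 6, 2011 + 42 days = December 18, 2011.
December 18, 2011 + 42 days = January 29, 2012.
January 29, 2012 + 42 days = March 11, 2012.

March 11, 2012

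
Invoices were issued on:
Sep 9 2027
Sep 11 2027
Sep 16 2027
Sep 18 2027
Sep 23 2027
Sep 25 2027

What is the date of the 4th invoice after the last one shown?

Gaps: 2, 5, 2, 5, 2 days — not constant, but cyclic with period 2.
The events fall on every Thursday and Saturday.
The following Thursday is Sep 30 2027.
Next Saturday: Oct 2 2027.
The following Thursday is Oct 7 2027.
The following Saturday is Oct 9 2027.

Oct 9 2027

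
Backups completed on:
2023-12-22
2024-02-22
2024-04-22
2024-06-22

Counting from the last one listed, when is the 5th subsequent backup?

2025-04-22

The day-of-month is always 22 (62, 60, 61 days between events).
So this recurs on the 22nd of every 2 months.
Next: August 2024 → 2024-08-22.
Next: October 2024 → 2024-10-22.
Next: December 2024 → 2024-12-22.
February 2025: 2025-02-22.
Next: April 2025 → 2025-04-22.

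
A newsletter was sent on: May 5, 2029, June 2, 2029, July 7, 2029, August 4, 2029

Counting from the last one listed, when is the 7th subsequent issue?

March 2, 2030

All dates are Saturdays, 28, 35, 28 days apart.
Specifically, the 1st Saturday of each month.
1st Saturday of September 2029: September 1, 2029.
1st Saturday of October 2029: October 6, 2029.
1st Saturday of November 2029: November 3, 2029.
1st Saturday of December 2029: December 1, 2029.
1st Saturday of January 2030: January 5, 2030.
1st Saturday of February 2030: February 2, 2030.
March 2030 — 1st Saturday is March 2, 2030.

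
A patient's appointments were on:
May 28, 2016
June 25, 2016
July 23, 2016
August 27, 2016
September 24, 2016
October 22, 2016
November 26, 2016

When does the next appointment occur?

December 24, 2016

These are Saturdays at 28- or 35-day spacing (28, 28, 35, 28, 28, 35).
The pattern: 4th Saturday of the month.
December 2016 — 4th Saturday is December 24, 2016.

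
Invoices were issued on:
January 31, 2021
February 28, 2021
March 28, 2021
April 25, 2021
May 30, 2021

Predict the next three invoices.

June 27, 2021; July 25, 2021; August 29, 2021

Every date is a Sunday; gaps 28, 28, 28, 35 days.
Each is the last Sunday of its month (at least one falls on the 29th or later, ruling out '4th Sunday').
June 2021 ends with Sunday June 27, 2021.
Last Sunday of July 2021: July 25, 2021.
Last Sunday of August 2021: August 29, 2021.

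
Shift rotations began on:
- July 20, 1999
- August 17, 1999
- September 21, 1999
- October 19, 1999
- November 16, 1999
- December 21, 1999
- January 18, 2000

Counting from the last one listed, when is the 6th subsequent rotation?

July 18, 2000

These are Tuesdays at 28- or 35-day spacing (28, 35, 28, 28, 35, 28).
The pattern: 3rd Tuesday of the month.
February 2000 — 3rd Tuesday is February 15, 2000.
3rd Tuesday of March 2000: March 21, 2000.
3rd Tuesday of April 2000: April 18, 2000.
3rd Tuesday of May 2000: May 16, 2000.
June 2000 — 3rd Tuesday is June 20, 2000.
July 2000 — 3rd Tuesday is July 18, 2000.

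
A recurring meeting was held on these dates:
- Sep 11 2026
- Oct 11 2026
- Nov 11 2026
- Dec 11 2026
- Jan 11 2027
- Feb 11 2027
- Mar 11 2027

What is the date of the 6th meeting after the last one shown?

Gaps: 30, 31, 30, 31, 31, 28 days — not constant. Every event is on the 11th of the month.
Pattern: the 11th of each month.
April 2027: Apr 11 2027.
May 2027: May 11 2027.
June 2027: Jun 11 2027.
Next: July 2027 → Jul 11 2027.
August 2027: Aug 11 2027.
September 2027: Sep 11 2027.

Sep 11 2027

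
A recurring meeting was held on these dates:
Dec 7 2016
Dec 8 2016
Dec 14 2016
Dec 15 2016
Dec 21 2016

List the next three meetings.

Dec 22 2016, Dec 28 2016, Dec 29 2016

The gap pattern 1, 6, 1, 6 repeats every 2 events.
These are the Wednesdays and Thursdays of each week.
The following Thursday is Dec 22 2016.
Next Wednesday: Dec 28 2016.
Next Thursday: Dec 29 2016.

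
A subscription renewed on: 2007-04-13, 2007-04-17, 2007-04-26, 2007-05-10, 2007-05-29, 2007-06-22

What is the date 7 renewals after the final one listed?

The spacing grows by 5 each time: 4, 9, 14, 19, 24 days.
Next gap: 29 days. 2007-06-22 + 29 days = 2007-07-21.
Next gap: 34 days. 2007-07-21 + 34 days = 2007-08-24.
Next gap: 39 days. 2007-08-24 + 39 days = 2007-10-02.
Next gap: 44 days. 2007-10-02 + 44 days = 2007-11-15.
Next gap: 49 days. 2007-11-15 + 49 days = 2008-01-03.
Next gap: 54 days. 2008-01-03 + 54 days = 2008-02-26.
Next gap: 59 days. 2008-02-26 + 59 days = 2008-04-25.

2008-04-25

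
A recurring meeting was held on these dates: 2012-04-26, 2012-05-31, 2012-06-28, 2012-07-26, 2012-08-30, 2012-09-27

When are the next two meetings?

2012-10-25, 2012-11-29

Every date is a Thursday; gaps 35, 28, 28, 35, 28 days.
Each is the last Thursday of its month (at least one falls on the 29th or later, ruling out '4th Thursday').
October 2012 ends with Thursday 2012-10-25.
November 2012 ends with Thursday 2012-11-29.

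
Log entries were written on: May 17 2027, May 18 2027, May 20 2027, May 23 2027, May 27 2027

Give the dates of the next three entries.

The spacing grows by 1 each time: 1, 2, 3, 4 days.
Next gap: 5 days. May 27 2027 + 5 days = Jun 1 2027.
Next gap: 6 days. Jun 1 2027 + 6 days = Jun 7 2027.
Next gap: 7 days. Jun 7 2027 + 7 days = Jun 14 2027.

Jun 1 2027, Jun 7 2027, Jun 14 2027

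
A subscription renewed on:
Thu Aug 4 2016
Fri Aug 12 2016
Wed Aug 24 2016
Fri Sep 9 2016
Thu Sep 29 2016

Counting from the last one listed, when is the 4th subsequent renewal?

Fri Jan 27 2017

Gaps: 8, 12, 16, 20 days — each gap is 4 larger than the previous one.
Next gap: 24 days. Thu Sep 29 2016 + 24 days = Sun Oct 23 2016.
Next gap: 28 days. Sun Oct 23 2016 + 28 days = Sun Nov 20 2016.
Next gap: 32 days. Sun Nov 20 2016 + 32 days = Thu Dec 22 2016.
Next gap: 36 days. Thu Dec 22 2016 + 36 days = Fri Jan 27 2017.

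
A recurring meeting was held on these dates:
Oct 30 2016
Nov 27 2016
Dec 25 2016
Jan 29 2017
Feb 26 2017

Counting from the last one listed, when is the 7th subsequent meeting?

These are Sundays with 28, 28, 35, 28-day gaps.
Each is the final Sunday of its month — Oct 30 2016 is past the 28th, so '4th Sunday' doesn't fit.
Last Sunday of March 2017: Mar 26 2017.
April 2017 ends with Sunday Apr 30 2017.
Last Sunday of May 2017: May 28 2017.
June 2017 ends with Sunday Jun 25 2017.
Last Sunday of July 2017: Jul 30 2017.
August 2017 ends with Sunday Aug 27 2017.
September 2017 ends with Sunday Sep 24 2017.

Sep 24 2017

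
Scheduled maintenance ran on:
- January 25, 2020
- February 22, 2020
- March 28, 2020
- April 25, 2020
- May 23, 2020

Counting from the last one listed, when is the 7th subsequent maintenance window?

December 26, 2020

All dates are Saturdays, 28, 35, 28, 28 days apart.
Specifically, the 4th Saturday of each month.
June 2020 — 4th Saturday is June 27, 2020.
July 2020 — 4th Saturday is July 25, 2020.
4th Saturday of August 2020: August 22, 2020.
4th Saturday of September 2020: September 26, 2020.
4th Saturday of October 2020: October 24, 2020.
November 2020 — 4th Saturday is November 28, 2020.
4th Saturday of December 2020: December 26, 2020.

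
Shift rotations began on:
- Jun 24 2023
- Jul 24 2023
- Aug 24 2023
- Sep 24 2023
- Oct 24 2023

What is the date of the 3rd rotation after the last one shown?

Gaps: 30, 31, 31, 30 days — not constant. Every event is on the 24th of the month.
Pattern: the 24th of each month.
Next: November 2023 → Nov 24 2023.
December 2023: Dec 24 2023.
Next: January 2024 → Jan 24 2024.

Jan 24 2024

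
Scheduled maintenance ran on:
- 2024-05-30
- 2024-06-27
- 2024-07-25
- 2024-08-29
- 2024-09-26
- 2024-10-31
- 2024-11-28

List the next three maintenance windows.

All Thursdays; the gaps (28, 28, 35, 28, 35, 28) vary with month length.
This is the last Thursday of each month.
Last Thursday of December 2024: 2024-12-26.
January 2025 ends with Thursday 2025-01-30.
February 2025 ends with Thursday 2025-02-27.

2024-12-26, 2025-01-30, 2025-02-27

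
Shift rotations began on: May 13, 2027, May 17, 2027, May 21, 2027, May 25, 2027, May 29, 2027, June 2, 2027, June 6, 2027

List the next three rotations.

The spacing is 4, 4, 4, 4, 4, 4 days — always 4 days.
June 6, 2027 + 4 days = June 10, 2027.
June 10, 2027 + 4 days = June 14, 2027.
June 14, 2027 + 4 days = June 18, 2027.

June 10, 2027; June 14, 2027; June 18, 2027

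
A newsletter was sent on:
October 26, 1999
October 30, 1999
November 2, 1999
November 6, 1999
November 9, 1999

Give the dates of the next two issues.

November 13, 1999; November 16, 1999

The gap pattern 4, 3, 4, 3 repeats every 2 events.
These are the Tuesdays and Saturdays of each week.
Next Saturday: November 13, 1999.
Next Tuesday: November 16, 1999.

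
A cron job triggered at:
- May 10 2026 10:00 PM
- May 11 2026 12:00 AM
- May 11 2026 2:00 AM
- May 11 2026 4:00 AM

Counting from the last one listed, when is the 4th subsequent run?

May 11 2026 12:00 PM

The interval is a steady 2 hours (2, 2, 2).
May 11 2026 4:00 AM + 2 h = May 11 2026 6:00 AM.
May 11 2026 6:00 AM + 2 h = May 11 2026 8:00 AM.
May 11 2026 8:00 AM + 2 h = May 11 2026 10:00 AM.
May 11 2026 10:00 AM + 2 h = May 11 2026 12:00 PM.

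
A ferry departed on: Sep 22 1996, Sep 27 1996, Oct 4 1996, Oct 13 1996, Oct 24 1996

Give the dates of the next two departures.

Gaps: 5, 7, 9, 11 days — each gap is 2 larger than the previous one.
Next gap: 13 days. Oct 24 1996 + 13 days = Nov 6 1996.
Next gap: 15 days. Nov 6 1996 + 15 days = Nov 21 1996.

Nov 6 1996, Nov 21 1996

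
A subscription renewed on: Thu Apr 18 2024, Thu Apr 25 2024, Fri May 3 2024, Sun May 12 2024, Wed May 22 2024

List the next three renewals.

The spacing grows by 1 each time: 7, 8, 9, 10 days.
Next gap: 11 days. Wed May 22 2024 + 11 days = Sun Jun 2 2024.
Next gap: 12 days. Sun Jun 2 2024 + 12 days = Fri Jun 14 2024.
Next gap: 13 days. Fri Jun 14 2024 + 13 days = Thu Jun 27 2024.

Sun Jun 2 2024, Fri Jun 14 2024, Thu Jun 27 2024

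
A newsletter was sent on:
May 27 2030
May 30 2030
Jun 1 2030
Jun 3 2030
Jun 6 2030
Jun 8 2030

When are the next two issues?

Jun 10 2030, Jun 13 2030

The gap pattern 3, 2, 2, 3, 2 repeats every 3 events.
These are the Mondays, Thursdays and Saturdays of each week.
Next Monday: Jun 10 2030.
Next Thursday: Jun 13 2030.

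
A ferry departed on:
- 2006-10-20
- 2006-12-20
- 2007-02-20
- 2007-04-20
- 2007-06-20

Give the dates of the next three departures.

Each date is the 20th; the gaps (61, 62, 59, 61) track the month lengths.
The rule is the 20th of every 2 months.
Next: August 2007 → 2007-08-20.
Next: October 2007 → 2007-10-20.
Next: December 2007 → 2007-12-20.

2007-08-20, 2007-10-20, 2007-12-20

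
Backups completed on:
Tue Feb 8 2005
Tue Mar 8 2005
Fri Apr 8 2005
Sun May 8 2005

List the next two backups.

The day-of-month is always 8 (28, 31, 30 days between events).
So this recurs on the 8th of each month.
June 2005: Wed Jun 8 2005.
Next: July 2005 → Fri Jul 8 2005.

Wed Jun 8 2005, Fri Jul 8 2005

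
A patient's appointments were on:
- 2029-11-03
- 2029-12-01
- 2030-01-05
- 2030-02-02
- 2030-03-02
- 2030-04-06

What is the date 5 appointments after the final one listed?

All dates are Saturdays, 28, 35, 28, 28, 35 days apart.
Specifically, the 1st Saturday of each month.
May 2030 — 1st Saturday is 2030-05-04.
1st Saturday of June 2030: 2030-06-01.
1st Saturday of July 2030: 2030-07-06.
August 2030 — 1st Saturday is 2030-08-03.
September 2030 — 1st Saturday is 2030-09-07.

2030-09-07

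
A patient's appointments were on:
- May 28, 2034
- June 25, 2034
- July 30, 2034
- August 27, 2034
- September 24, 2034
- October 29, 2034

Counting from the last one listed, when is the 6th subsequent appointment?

Every date is a Sunday; gaps 28, 35, 28, 28, 35 days.
Each is the last Sunday of its month (at least one falls on the 29th or later, ruling out '4th Sunday').
November 2034 ends with Sunday November 26, 2034.
December 2034 ends with Sunday December 31, 2034.
Last Sunday of January 2035: January 28, 2035.
February 2035 ends with Sunday February 25, 2035.
Last Sunday of March 2035: March 25, 2035.
Last Sunday of April 2035: April 29, 2035.

April 29, 2035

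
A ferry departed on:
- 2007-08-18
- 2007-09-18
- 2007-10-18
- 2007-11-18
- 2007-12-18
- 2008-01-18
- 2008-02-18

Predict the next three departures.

Gaps: 31, 30, 31, 30, 31, 31 days — not constant. Every event is on the 18th of the month.
Pattern: the 18th of each month.
March 2008: 2008-03-18.
Next: April 2008 → 2008-04-18.
May 2008: 2008-05-18.

2008-03-18, 2008-04-18, 2008-05-18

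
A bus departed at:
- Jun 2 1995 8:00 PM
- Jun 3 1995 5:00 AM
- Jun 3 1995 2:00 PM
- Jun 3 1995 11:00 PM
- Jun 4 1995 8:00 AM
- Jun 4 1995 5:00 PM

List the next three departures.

Jun 5 1995 2:00 AM, Jun 5 1995 11:00 AM, Jun 5 1995 8:00 PM

Gaps: 9, 9, 9, 9, 9 hours — each event is 9 hours after the previous one.
Jun 4 1995 5:00 PM + 9 h = Jun 5 1995 2:00 AM.
Jun 5 1995 2:00 AM + 9 h = Jun 5 1995 11:00 AM.
Jun 5 1995 11:00 AM + 9 h = Jun 5 1995 8:00 PM.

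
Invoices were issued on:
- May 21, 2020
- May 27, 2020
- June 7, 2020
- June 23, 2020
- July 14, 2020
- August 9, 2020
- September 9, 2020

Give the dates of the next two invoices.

October 15, 2020; November 25, 2020

Intervals are 6, 11, 16, 21, 26, 31 days — an arithmetic progression with common difference 5.
Next gap: 36 days. September 9, 2020 + 36 days = October 15, 2020.
Next gap: 41 days. October 15, 2020 + 41 days = November 25, 2020.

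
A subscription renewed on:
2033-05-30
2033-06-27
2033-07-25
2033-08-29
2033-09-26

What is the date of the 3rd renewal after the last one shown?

2033-12-26

All Mondays; the gaps (28, 28, 35, 28) vary with month length.
This is the last Monday of each month.
October 2033 ends with Monday 2033-10-31.
November 2033 ends with Monday 2033-11-28.
December 2033 ends with Monday 2033-12-26.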